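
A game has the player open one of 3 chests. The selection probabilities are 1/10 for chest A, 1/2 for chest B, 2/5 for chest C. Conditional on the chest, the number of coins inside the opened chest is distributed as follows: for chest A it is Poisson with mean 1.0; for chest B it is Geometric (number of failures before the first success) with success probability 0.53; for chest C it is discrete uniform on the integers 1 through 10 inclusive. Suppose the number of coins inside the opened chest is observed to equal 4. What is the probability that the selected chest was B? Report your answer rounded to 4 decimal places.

Likelihoods P(X=4 | ·): A: 0.0153283; B: 0.0258623; C: 0.1.
Posterior ∝ prior × likelihood. Numerator for B: 0.5·0.0258623 = 0.0129312.
Normalizing constant: 0.1·0.0153283 + 0.5·0.0258623 + 0.4·0.1 = 0.054464.
P(B | observation) = 0.0129312 / 0.054464 = 0.237426.

0.2374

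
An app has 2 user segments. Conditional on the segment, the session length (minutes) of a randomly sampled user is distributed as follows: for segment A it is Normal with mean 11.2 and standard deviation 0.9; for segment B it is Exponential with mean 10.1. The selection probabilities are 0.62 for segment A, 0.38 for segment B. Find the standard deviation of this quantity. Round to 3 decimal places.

Per component, A: μ=11.2, E[X²]=126.25; B: μ=10.1, E[X²]=204.02.
E[X] = 0.62·11.2 + 0.38·10.1 = 10.782.
E[X²] = 0.62·126.25 + 0.38·204.02 = 155.803.
Var(X) = E[X²] − (E[X])² = 155.803 − 116.252 = 39.5511.
SD(X) = √39.5511 = 6.28896.

6.289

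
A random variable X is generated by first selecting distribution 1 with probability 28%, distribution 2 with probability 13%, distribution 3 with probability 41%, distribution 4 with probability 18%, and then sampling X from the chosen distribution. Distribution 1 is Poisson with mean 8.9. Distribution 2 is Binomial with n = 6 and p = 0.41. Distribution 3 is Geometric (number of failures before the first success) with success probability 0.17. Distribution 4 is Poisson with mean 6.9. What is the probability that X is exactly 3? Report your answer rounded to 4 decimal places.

Conditional on each component, P(X = 3): 1: 0.016025; 2: 0.283099; 3: 0.0972038; 4: 0.0551778.
By total probability, P(X = 3) = 0.28·0.016025 + 0.13·0.283099 + 0.41·0.0972038 + 0.18·0.0551778 = 0.0910754.

0.0911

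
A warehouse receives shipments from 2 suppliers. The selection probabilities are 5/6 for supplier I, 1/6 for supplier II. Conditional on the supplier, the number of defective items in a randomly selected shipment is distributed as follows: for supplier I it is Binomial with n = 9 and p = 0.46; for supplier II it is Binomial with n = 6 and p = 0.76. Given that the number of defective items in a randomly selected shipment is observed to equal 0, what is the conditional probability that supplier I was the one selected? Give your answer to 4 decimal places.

Likelihoods P(X=0 | ·): I: 0.00390431; II: 0.000191103.
Posterior ∝ prior × likelihood. Numerator for I: 0.833333·0.00390431 = 0.00325359.
Normalizing constant: 0.833333·0.00390431 + 0.166667·0.000191103 = 0.00328544.
P(I | observation) = 0.00325359 / 0.00328544 = 0.990306.

0.9903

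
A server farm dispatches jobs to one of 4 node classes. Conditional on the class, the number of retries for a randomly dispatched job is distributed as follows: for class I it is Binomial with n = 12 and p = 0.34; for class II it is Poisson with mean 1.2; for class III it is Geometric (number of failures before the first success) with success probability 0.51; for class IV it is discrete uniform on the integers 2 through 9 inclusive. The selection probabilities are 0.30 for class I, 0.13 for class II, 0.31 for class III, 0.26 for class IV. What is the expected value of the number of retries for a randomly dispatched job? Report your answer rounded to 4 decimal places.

3.1078

Component means — I: 4.08; II: 1.2; III: 0.960784; IV: 5.5.
E[X] = 0.3·4.08 + 0.13·1.2 + 0.31·0.960784 + 0.26·5.5 = 3.10784.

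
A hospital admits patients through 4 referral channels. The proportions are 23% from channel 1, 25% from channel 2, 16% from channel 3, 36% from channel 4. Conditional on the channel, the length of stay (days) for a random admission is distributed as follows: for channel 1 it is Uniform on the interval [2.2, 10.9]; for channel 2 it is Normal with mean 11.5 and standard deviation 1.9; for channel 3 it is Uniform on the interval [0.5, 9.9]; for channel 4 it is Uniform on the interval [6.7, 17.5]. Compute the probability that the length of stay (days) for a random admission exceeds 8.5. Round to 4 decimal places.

Conditional on each channel, P(X > 8.5): 1: 0.275862; 2: 0.942826; 3: 0.148936; 4: 0.833333.
By total probability, P(X > 8.5) = 0.23·0.275862 + 0.25·0.942826 + 0.16·0.148936 + 0.36·0.833333 = 0.622985.

0.6230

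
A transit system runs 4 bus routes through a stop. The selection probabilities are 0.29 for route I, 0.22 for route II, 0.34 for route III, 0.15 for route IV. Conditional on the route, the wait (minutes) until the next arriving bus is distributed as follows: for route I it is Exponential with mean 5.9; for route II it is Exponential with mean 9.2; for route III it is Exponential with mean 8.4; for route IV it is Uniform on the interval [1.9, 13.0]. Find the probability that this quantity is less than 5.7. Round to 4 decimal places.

Conditional on each route, P(X < 5.7): I: 0.619436; II: 0.461822; III: 0.492659; IV: 0.342342.
By total probability, P(X < 5.7) = 0.29·0.619436 + 0.22·0.461822 + 0.34·0.492659 + 0.15·0.342342 = 0.500093.

0.5001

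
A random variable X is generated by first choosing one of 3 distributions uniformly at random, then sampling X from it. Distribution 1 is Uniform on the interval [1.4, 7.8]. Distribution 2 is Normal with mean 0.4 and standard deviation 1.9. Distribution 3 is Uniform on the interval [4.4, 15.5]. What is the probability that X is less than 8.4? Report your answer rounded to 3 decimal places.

0.787

Conditional on each component, P(X < 8.4): 1: 1; 2: 0.999987; 3: 0.36036.
By total probability, P(X < 8.4) = 0.333333·1 + 0.333333·0.999987 + 0.333333·0.36036 = 0.786783.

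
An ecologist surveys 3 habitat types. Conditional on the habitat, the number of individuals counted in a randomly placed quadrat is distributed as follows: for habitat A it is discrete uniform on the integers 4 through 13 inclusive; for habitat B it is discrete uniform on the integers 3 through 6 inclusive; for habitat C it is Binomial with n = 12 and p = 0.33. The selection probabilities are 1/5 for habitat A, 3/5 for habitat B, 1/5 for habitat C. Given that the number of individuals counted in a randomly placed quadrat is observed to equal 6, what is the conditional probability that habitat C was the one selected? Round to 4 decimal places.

0.1127

Likelihoods P(X=6 | ·): A: 0.1; B: 0.25; C: 0.107945.
Posterior ∝ prior × likelihood. Numerator for C: 0.2·0.107945 = 0.0215891.
Normalizing constant: 0.2·0.1 + 0.6·0.25 + 0.2·0.107945 = 0.191589.
P(C | observation) = 0.0215891 / 0.191589 = 0.112684.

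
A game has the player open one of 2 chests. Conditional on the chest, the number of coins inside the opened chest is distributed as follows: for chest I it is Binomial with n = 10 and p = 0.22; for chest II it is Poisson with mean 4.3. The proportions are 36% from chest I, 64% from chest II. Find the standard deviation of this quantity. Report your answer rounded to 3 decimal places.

Per component, I: μ=2.2, E[X²]=6.556; II: μ=4.3, E[X²]=22.79.
E[X] = 0.36·2.2 + 0.64·4.3 = 3.544.
E[X²] = 0.36·6.556 + 0.64·22.79 = 16.9458.
Var(X) = E[X²] − (E[X])² = 16.9458 − 12.5599 = 4.38582.
SD(X) = √4.38582 = 2.09424.

2.094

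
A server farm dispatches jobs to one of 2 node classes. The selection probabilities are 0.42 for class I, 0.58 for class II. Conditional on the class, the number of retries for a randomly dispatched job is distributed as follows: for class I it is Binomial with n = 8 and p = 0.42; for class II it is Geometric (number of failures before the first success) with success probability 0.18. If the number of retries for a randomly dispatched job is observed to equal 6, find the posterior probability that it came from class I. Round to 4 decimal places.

Likelihoods P(X=6 | ·): I: 0.0517023; II: 0.0547212.
Posterior ∝ prior × likelihood. Numerator for I: 0.42·0.0517023 = 0.021715.
Normalizing constant: 0.42·0.0517023 + 0.58·0.0547212 = 0.0534533.
P(I | observation) = 0.021715 / 0.0534533 = 0.406242.

0.4062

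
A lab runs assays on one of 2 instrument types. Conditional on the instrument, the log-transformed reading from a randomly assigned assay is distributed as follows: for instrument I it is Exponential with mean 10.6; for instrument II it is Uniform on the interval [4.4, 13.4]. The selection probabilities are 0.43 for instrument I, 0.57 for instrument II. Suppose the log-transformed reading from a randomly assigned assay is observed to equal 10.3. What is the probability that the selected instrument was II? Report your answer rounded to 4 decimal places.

0.8049

Likelihoods f(10.3 | ·): I: 0.0357019; II: 0.111111.
Posterior ∝ prior × likelihood. Numerator for II: 0.57·0.111111 = 0.0633333.
Normalizing constant: 0.43·0.0357019 + 0.57·0.111111 = 0.0786851.
P(II | observation) = 0.0633333 / 0.0786851 = 0.804896.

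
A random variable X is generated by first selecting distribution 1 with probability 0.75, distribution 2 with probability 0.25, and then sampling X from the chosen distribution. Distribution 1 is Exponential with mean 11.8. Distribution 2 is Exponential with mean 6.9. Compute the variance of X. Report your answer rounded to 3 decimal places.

Per component, 1: μ=11.8, E[X²]=278.48; 2: μ=6.9, E[X²]=95.22.
E[X] = 0.75·11.8 + 0.25·6.9 = 10.575.
E[X²] = 0.75·278.48 + 0.25·95.22 = 232.665.
Var(X) = E[X²] − (E[X])² = 232.665 − 111.831 = 120.834.

120.834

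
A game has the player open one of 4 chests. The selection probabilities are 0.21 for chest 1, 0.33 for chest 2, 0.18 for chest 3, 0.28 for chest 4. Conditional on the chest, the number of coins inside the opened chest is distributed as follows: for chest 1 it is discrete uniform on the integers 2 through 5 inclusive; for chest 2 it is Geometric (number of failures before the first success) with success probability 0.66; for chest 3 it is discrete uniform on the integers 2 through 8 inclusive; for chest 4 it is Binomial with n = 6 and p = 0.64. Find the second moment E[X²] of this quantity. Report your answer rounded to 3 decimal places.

12.916

For each component E[X²] = Var + (mean)², giving 1: 13.5; 2: 1.04591; 3: 29; 4: 16.128.
Overall E[X²] = 0.21·13.5 + 0.33·1.04591 + 0.18·29 + 0.28·16.128 = 12.916.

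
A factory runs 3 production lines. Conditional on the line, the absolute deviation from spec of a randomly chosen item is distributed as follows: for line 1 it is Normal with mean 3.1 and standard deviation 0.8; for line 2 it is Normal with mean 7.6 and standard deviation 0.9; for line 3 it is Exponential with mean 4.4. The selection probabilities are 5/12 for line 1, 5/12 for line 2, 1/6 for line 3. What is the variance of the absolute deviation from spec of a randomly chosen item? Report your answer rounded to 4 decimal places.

8.1749

Per component, 1: μ=3.1, E[X²]=10.25; 2: μ=7.6, E[X²]=58.57; 3: μ=4.4, E[X²]=38.72.
E[X] = 0.416667·3.1 + 0.416667·7.6 + 0.166667·4.4 = 5.19167.
E[X²] = 0.416667·10.25 + 0.416667·58.57 + 0.166667·38.72 = 35.1283.
Var(X) = E[X²] − (E[X])² = 35.1283 − 26.9534 = 8.17493.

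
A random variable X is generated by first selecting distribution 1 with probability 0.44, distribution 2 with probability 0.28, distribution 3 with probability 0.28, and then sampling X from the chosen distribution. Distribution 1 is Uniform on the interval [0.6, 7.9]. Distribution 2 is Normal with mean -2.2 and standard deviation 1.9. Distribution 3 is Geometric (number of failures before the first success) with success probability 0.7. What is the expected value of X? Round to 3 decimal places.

1.374

Component means — 1: 4.25; 2: -2.2; 3: 0.428571.
E[X] = 0.44·4.25 + 0.28·-2.2 + 0.28·0.428571 = 1.374.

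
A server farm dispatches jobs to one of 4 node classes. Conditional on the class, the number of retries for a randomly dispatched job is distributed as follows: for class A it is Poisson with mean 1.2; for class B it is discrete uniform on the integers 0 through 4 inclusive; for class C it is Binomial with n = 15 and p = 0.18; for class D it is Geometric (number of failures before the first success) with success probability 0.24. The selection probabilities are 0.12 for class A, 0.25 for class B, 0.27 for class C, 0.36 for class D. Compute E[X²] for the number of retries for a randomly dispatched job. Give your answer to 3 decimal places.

12.743

For each component E[X²] = Var + (mean)², giving A: 2.64; B: 6; C: 9.504; D: 23.2222.
Overall E[X²] = 0.12·2.64 + 0.25·6 + 0.27·9.504 + 0.36·23.2222 = 12.7429.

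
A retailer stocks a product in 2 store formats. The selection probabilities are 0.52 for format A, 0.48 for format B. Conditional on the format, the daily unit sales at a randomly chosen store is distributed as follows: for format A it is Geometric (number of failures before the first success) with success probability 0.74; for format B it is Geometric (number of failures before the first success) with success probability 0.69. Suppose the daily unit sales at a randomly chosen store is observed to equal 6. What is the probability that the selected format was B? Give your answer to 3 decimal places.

0.712

Likelihoods P(X=6 | ·): A: 0.000228598; B: 0.000612378.
Posterior ∝ prior × likelihood. Numerator for B: 0.48·0.000612378 = 0.000293941.
Normalizing constant: 0.52·0.000228598 + 0.48·0.000612378 = 0.000412812.
P(B | observation) = 0.000293941 / 0.000412812 = 0.712046.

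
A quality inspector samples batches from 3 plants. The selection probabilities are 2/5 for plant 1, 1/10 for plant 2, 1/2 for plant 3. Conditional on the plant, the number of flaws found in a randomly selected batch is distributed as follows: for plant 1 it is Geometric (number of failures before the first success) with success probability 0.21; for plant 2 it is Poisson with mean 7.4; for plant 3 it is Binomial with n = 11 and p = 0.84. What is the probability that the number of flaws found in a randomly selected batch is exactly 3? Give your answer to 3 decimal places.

0.046

Conditional on each plant, P(X = 3): 1: 0.103538; 2: 0.0412824; 3: 4.20031e-05.
By total probability, P(X = 3) = 0.4·0.103538 + 0.1·0.0412824 + 0.5·4.20031e-05 = 0.0455645.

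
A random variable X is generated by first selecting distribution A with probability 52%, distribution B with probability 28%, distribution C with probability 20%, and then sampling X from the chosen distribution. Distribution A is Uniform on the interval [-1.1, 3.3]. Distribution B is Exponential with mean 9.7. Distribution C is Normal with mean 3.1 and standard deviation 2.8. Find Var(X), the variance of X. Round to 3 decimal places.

42.376

Per component, A: μ=1.1, E[X²]=2.82333; B: μ=9.7, E[X²]=188.18; C: μ=3.1, E[X²]=17.45.
E[X] = 0.52·1.1 + 0.28·9.7 + 0.2·3.1 = 3.908.
E[X²] = 0.52·2.82333 + 0.28·188.18 + 0.2·17.45 = 57.6485.
Var(X) = E[X²] − (E[X])² = 57.6485 − 15.2725 = 42.3761.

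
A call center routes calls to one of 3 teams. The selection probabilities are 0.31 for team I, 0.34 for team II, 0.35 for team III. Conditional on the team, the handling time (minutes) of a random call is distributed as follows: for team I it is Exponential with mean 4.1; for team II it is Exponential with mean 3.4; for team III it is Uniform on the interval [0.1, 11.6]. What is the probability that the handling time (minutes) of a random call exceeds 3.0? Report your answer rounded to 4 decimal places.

Conditional on each team, P(X > 3.0): I: 0.481087; II: 0.413808; III: 0.747826.
By total probability, P(X > 3.0) = 0.31·0.481087 + 0.34·0.413808 + 0.35·0.747826 = 0.551571.

0.5516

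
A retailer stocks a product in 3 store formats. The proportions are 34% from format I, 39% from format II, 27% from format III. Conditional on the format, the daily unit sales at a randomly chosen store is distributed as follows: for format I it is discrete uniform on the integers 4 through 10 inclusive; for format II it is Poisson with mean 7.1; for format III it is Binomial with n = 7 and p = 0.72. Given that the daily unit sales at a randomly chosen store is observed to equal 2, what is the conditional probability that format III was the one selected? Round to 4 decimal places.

0.3841

Likelihoods P(X=2 | ·): I: 0; II: 0.0207968; III: 0.0187359.
Posterior ∝ prior × likelihood. Numerator for III: 0.27·0.0187359 = 0.00505869.
Normalizing constant: 0.34·0 + 0.39·0.0207968 + 0.27·0.0187359 = 0.0131694.
P(III | observation) = 0.00505869 / 0.0131694 = 0.384124.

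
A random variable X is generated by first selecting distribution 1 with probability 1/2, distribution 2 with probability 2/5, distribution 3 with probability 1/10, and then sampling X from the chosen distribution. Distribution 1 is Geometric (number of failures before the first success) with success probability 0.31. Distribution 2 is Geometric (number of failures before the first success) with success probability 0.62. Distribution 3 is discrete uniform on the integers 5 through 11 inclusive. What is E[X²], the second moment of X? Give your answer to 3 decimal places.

13.413

For each component E[X²] = Var + (mean)², giving 1: 12.1342; 2: 1.3642; 3: 68.
Overall E[X²] = 0.5·12.1342 + 0.4·1.3642 + 0.1·68 = 13.4128.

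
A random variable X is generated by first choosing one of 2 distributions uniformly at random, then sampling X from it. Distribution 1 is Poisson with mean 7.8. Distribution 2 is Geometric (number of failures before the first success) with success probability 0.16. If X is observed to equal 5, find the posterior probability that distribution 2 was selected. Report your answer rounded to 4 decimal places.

0.4043

Likelihoods P(X=5 | ·): 1: 0.0985814; 2: 0.0669139.
Posterior ∝ prior × likelihood. Numerator for 2: 0.5·0.0669139 = 0.033457.
Normalizing constant: 0.5·0.0985814 + 0.5·0.0669139 = 0.0827476.
P(2 | observation) = 0.033457 / 0.0827476 = 0.404325.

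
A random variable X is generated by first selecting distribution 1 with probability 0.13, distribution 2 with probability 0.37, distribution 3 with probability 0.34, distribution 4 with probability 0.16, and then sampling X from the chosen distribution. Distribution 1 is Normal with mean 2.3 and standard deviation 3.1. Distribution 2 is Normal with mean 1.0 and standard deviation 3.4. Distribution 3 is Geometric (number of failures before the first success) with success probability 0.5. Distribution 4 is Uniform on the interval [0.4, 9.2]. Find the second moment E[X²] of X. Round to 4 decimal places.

For each component E[X²] = Var + (mean)², giving 1: 14.9; 2: 12.56; 3: 3; 4: 29.4933.
Overall E[X²] = 0.13·14.9 + 0.37·12.56 + 0.34·3 + 0.16·29.4933 = 12.3231.

12.3231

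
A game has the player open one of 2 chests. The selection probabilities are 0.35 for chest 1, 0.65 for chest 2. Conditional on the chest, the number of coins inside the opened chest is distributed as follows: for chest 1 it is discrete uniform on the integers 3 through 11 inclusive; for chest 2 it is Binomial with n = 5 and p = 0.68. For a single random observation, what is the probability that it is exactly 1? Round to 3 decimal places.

0.023

Conditional on each chest, P(X = 1): 1: 0; 2: 0.0356516.
By total probability, P(X = 1) = 0.35·0 + 0.65·0.0356516 = 0.0231735.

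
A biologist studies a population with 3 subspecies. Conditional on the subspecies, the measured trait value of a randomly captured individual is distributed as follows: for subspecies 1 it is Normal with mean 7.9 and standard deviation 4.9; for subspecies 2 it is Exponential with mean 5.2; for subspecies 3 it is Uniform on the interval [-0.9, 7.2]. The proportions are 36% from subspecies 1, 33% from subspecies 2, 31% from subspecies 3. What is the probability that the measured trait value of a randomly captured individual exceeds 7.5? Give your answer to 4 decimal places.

Conditional on each subspecies, P(X > 7.5): 1: 0.532531; 2: 0.236382; 3: 0.
By total probability, P(X > 7.5) = 0.36·0.532531 + 0.33·0.236382 + 0.31·0 = 0.269717.

0.2697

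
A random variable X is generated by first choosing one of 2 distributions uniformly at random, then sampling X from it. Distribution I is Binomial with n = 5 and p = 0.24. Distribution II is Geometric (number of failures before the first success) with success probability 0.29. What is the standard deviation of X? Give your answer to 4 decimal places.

Per component, I: μ=1.2, E[X²]=2.352; II: μ=2.44828, E[X²]=14.4364.
E[X] = 0.5·1.2 + 0.5·2.44828 = 1.82414.
E[X²] = 0.5·2.352 + 0.5·14.4364 = 8.39419.
Var(X) = E[X²] − (E[X])² = 8.39419 − 3.32748 = 5.06671.
SD(X) = √5.06671 = 2.25094.

2.2509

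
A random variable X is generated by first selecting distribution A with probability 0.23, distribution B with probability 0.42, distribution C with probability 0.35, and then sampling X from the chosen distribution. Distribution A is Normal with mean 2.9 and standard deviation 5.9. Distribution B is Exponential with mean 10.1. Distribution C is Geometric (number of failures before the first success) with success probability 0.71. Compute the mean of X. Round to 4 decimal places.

5.0520

Component means — A: 2.9; B: 10.1; C: 0.408451.
E[X] = 0.23·2.9 + 0.42·10.1 + 0.35·0.408451 = 5.05196.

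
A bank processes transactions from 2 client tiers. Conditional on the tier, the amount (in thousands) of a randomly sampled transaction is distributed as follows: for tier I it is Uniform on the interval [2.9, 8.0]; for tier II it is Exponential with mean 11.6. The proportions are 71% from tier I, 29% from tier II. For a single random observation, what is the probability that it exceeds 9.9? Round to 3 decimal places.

0.124

Conditional on each tier, P(X > 9.9): I: 0; II: 0.425944.
By total probability, P(X > 9.9) = 0.71·0 + 0.29·0.425944 = 0.123524.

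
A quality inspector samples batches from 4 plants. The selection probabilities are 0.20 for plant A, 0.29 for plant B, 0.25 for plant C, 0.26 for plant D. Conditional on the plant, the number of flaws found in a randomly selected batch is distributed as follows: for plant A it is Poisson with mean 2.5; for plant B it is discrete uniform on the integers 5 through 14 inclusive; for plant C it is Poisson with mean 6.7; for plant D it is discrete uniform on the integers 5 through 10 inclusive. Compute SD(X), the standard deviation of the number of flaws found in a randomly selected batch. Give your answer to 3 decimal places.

3.356

Per component, A: μ=2.5, E[X²]=8.75; B: μ=9.5, E[X²]=98.5; C: μ=6.7, E[X²]=51.59; D: μ=7.5, E[X²]=59.1667.
E[X] = 0.2·2.5 + 0.29·9.5 + 0.25·6.7 + 0.26·7.5 = 6.88.
E[X²] = 0.2·8.75 + 0.29·98.5 + 0.25·51.59 + 0.26·59.1667 = 58.5958.
Var(X) = E[X²] − (E[X])² = 58.5958 − 47.3344 = 11.2614.
SD(X) = √11.2614 = 3.35581.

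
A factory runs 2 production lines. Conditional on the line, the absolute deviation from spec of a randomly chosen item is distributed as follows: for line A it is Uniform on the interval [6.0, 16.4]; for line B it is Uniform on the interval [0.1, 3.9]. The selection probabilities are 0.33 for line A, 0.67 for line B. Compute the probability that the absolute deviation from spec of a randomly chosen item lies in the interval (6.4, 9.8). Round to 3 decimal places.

0.108

Conditional on each line, P(6.4 < X < 9.8): A: 0.326923; B: 0.
By total probability, P(6.4 < X < 9.8) = 0.33·0.326923 + 0.67·0 = 0.107885.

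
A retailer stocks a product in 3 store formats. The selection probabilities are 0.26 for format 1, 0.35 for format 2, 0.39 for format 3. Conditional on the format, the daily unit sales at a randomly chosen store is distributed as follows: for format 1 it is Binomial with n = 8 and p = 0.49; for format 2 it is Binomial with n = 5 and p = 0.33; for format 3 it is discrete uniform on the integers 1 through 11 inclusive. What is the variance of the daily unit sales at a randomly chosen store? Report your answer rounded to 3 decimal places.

8.297

Per component, 1: μ=3.92, E[X²]=17.3656; 2: μ=1.65, E[X²]=3.828; 3: μ=6, E[X²]=46.
E[X] = 0.26·3.92 + 0.35·1.65 + 0.39·6 = 3.9367.
E[X²] = 0.26·17.3656 + 0.35·3.828 + 0.39·46 = 23.7949.
Var(X) = E[X²] − (E[X])² = 23.7949 − 15.4976 = 8.29725.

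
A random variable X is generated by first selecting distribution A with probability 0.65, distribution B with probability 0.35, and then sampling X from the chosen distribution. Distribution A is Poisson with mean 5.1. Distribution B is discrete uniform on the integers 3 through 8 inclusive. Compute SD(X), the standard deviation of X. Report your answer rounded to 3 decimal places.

Per component, A: μ=5.1, E[X²]=31.11; B: μ=5.5, E[X²]=33.1667.
E[X] = 0.65·5.1 + 0.35·5.5 = 5.24.
E[X²] = 0.65·31.11 + 0.35·33.1667 = 31.8298.
Var(X) = E[X²] − (E[X])² = 31.8298 − 27.4576 = 4.37223.
SD(X) = √4.37223 = 2.09099.

2.091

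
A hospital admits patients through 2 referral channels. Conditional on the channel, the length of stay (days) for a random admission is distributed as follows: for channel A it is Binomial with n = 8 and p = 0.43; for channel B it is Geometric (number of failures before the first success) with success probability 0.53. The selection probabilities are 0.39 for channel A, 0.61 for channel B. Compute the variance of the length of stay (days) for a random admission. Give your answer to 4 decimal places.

3.3362

Per component, A: μ=3.44, E[X²]=13.7944; B: μ=0.886792, E[X²]=2.45959.
E[X] = 0.39·3.44 + 0.61·0.886792 = 1.88254.
E[X²] = 0.39·13.7944 + 0.61·2.45959 = 6.88017.
Var(X) = E[X²] − (E[X])² = 6.88017 − 3.54397 = 3.3362.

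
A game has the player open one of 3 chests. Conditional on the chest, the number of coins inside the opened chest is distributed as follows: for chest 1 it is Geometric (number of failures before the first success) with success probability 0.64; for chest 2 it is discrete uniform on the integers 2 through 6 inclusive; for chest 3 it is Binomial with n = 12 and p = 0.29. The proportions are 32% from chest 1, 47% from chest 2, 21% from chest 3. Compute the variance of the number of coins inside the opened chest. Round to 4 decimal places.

4.1160

Per component, 1: μ=0.5625, E[X²]=1.19531; 2: μ=4, E[X²]=18; 3: μ=3.48, E[X²]=14.5812.
E[X] = 0.32·0.5625 + 0.47·4 + 0.21·3.48 = 2.7908.
E[X²] = 0.32·1.19531 + 0.47·18 + 0.21·14.5812 = 11.9046.
Var(X) = E[X²] − (E[X])² = 11.9046 − 7.78856 = 4.11599.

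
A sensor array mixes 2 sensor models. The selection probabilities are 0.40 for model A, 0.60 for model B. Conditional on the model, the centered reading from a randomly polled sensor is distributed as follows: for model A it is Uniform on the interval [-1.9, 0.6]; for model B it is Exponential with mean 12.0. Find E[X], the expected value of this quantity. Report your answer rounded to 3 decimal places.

6.940

Component means — A: -0.65; B: 12.
E[X] = 0.4·-0.65 + 0.6·12 = 6.94.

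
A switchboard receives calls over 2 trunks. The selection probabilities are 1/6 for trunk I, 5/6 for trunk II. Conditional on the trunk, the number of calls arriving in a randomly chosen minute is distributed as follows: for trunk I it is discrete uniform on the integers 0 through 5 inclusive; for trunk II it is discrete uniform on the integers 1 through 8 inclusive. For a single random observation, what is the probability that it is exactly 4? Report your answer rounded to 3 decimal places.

0.132

Conditional on each trunk, P(X = 4): I: 0.166667; II: 0.125.
By total probability, P(X = 4) = 0.166667·0.166667 + 0.833333·0.125 = 0.131944.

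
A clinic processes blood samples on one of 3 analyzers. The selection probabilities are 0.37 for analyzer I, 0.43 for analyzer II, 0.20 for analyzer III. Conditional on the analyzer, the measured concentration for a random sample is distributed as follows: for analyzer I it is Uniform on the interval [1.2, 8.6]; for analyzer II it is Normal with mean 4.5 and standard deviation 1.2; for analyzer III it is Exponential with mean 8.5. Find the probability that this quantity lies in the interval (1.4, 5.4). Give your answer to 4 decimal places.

0.5941

Conditional on each analyzer, P(1.4 < X < 5.4): I: 0.540541; II: 0.76848; III: 0.318363.
By total probability, P(1.4 < X < 5.4) = 0.37·0.540541 + 0.43·0.76848 + 0.2·0.318363 = 0.594119.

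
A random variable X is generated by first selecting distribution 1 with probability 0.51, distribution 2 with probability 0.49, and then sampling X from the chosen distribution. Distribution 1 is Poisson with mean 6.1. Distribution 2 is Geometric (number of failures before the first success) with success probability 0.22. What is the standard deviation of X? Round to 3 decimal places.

Per component, 1: μ=6.1, E[X²]=43.31; 2: μ=3.54545, E[X²]=28.686.
E[X] = 0.51·6.1 + 0.49·3.54545 = 4.84827.
E[X²] = 0.51·43.31 + 0.49·28.686 = 36.1442.
Var(X) = E[X²] − (E[X])² = 36.1442 − 23.5057 = 12.6385.
SD(X) = √12.6385 = 3.55506.

3.555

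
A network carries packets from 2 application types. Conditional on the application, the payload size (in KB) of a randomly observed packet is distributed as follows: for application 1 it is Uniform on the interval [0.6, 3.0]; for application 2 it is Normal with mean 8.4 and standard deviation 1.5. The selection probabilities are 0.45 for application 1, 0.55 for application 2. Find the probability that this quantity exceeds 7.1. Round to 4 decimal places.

Conditional on each application, P(X > 7.1): 1: 0; 2: 0.806938.
By total probability, P(X > 7.1) = 0.45·0 + 0.55·0.806938 = 0.443816.

0.4438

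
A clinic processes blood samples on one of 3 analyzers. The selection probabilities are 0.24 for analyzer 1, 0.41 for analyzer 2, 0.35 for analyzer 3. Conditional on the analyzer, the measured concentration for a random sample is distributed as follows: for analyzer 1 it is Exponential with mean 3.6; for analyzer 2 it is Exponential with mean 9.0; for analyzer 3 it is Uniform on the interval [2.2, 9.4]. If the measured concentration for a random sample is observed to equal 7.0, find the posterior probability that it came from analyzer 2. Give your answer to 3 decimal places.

0.265

Likelihoods f(7.0 | ·): 1: 0.0397407; 2: 0.0510473; 3: 0.138889.
Posterior ∝ prior × likelihood. Numerator for 2: 0.41·0.0510473 = 0.0209294.
Normalizing constant: 0.24·0.0397407 + 0.41·0.0510473 + 0.35·0.138889 = 0.0790783.
P(2 | observation) = 0.0209294 / 0.0790783 = 0.264667.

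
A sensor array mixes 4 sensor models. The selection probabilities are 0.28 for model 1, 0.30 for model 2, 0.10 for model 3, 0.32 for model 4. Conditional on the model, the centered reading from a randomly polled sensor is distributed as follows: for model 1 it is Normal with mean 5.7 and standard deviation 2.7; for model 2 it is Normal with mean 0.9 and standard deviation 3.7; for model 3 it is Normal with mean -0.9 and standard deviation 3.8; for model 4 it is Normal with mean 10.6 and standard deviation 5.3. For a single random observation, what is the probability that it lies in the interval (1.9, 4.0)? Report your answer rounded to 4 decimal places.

0.1406

Conditional on each model, P(1.9 < X < 4.0): 1: 0.184815; 2: 0.192415; 3: 0.131992; 4: 0.056168.
By total probability, P(1.9 < X < 4.0) = 0.28·0.184815 + 0.3·0.192415 + 0.1·0.131992 + 0.32·0.056168 = 0.140646.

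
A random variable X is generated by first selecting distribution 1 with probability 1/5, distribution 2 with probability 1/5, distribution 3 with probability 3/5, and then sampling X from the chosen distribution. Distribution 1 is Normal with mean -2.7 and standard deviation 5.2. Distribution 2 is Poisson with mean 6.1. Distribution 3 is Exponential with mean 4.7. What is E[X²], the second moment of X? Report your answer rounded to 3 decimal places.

42.036

For each component E[X²] = Var + (mean)², giving 1: 34.33; 2: 43.31; 3: 44.18.
Overall E[X²] = 0.2·34.33 + 0.2·43.31 + 0.6·44.18 = 42.036.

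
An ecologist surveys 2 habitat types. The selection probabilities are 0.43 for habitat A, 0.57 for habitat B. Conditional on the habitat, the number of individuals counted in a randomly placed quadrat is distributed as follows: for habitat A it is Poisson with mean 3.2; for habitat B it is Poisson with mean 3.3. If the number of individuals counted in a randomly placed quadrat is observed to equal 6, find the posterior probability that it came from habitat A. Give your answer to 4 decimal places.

0.4094

Likelihoods P(X=6 | ·): A: 0.060789; B: 0.0661575.
Posterior ∝ prior × likelihood. Numerator for A: 0.43·0.060789 = 0.0261393.
Normalizing constant: 0.43·0.060789 + 0.57·0.0661575 = 0.0638491.
P(A | observation) = 0.0261393 / 0.0638491 = 0.409392.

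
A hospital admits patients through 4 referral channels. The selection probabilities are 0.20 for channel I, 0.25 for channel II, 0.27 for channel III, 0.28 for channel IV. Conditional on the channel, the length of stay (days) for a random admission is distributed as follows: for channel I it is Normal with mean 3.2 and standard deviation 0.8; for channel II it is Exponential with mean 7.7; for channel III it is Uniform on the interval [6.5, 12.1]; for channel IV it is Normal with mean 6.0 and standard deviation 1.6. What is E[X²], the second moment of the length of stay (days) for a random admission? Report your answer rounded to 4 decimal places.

66.6757

For each component E[X²] = Var + (mean)², giving I: 10.88; II: 118.58; III: 89.1033; IV: 38.56.
Overall E[X²] = 0.2·10.88 + 0.25·118.58 + 0.27·89.1033 + 0.28·38.56 = 66.6757.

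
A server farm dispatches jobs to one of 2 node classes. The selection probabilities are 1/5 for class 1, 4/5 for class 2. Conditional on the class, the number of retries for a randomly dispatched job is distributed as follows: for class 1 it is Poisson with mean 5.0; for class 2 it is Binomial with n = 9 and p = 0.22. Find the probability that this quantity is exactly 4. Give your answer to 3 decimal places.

0.103

Conditional on each class, P(X = 4): 1: 0.175467; 2: 0.0852186.
By total probability, P(X = 4) = 0.2·0.175467 + 0.8·0.0852186 = 0.103268.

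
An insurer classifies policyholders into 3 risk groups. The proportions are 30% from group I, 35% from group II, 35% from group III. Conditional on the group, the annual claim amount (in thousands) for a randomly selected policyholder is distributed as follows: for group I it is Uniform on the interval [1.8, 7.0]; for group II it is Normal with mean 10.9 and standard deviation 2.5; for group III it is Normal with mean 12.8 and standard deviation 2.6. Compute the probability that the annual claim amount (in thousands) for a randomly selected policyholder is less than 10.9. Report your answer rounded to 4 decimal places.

0.5564

Conditional on each group, P(X < 10.9): I: 1; II: 0.5; III: 0.23246.
By total probability, P(X < 10.9) = 0.3·1 + 0.35·0.5 + 0.35·0.23246 = 0.556361.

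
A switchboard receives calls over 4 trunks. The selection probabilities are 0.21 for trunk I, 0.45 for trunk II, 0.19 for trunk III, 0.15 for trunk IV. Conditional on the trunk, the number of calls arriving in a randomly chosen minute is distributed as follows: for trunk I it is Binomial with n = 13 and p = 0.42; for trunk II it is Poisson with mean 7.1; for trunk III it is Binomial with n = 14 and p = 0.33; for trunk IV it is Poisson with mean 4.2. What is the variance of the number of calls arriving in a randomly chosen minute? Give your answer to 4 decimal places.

Per component, I: μ=5.46, E[X²]=32.9784; II: μ=7.1, E[X²]=57.51; III: μ=4.62, E[X²]=24.4398; IV: μ=4.2, E[X²]=21.84.
E[X] = 0.21·5.46 + 0.45·7.1 + 0.19·4.62 + 0.15·4.2 = 5.8494.
E[X²] = 0.21·32.9784 + 0.45·57.51 + 0.19·24.4398 + 0.15·21.84 = 40.7245.
Var(X) = E[X²] − (E[X])² = 40.7245 − 34.2155 = 6.50905.

6.5090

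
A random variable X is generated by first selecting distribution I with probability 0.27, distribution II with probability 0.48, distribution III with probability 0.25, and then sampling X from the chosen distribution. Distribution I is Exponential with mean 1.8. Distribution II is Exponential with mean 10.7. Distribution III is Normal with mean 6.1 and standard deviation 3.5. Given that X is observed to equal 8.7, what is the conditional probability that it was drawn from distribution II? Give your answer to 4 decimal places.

0.4658

Likelihoods f(8.7 | ·): I: 0.00442219; II: 0.0414475; III: 0.0864992.
Posterior ∝ prior × likelihood. Numerator for II: 0.48·0.0414475 = 0.0198948.
Normalizing constant: 0.27·0.00442219 + 0.48·0.0414475 + 0.25·0.0864992 = 0.0427136.
P(II | observation) = 0.0198948 / 0.0427136 = 0.465772.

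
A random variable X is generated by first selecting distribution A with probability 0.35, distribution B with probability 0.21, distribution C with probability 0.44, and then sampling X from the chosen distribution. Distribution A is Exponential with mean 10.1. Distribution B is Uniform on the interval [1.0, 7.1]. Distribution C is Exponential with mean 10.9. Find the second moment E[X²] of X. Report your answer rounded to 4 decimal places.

180.0555

For each component E[X²] = Var + (mean)², giving A: 204.02; B: 19.5033; C: 237.62.
Overall E[X²] = 0.35·204.02 + 0.21·19.5033 + 0.44·237.62 = 180.055.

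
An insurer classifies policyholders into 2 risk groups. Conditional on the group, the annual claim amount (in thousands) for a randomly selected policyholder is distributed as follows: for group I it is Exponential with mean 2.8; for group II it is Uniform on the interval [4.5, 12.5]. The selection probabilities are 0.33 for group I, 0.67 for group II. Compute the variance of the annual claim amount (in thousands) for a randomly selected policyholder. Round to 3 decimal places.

Per component, I: μ=2.8, E[X²]=15.68; II: μ=8.5, E[X²]=77.5833.
E[X] = 0.33·2.8 + 0.67·8.5 = 6.619.
E[X²] = 0.33·15.68 + 0.67·77.5833 = 57.1552.
Var(X) = E[X²] − (E[X])² = 57.1552 − 43.8112 = 13.3441.

13.344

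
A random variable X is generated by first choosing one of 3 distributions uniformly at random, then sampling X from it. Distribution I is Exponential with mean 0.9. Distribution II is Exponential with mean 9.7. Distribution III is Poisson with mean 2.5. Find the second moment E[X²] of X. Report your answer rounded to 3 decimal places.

66.183

For each component E[X²] = Var + (mean)², giving I: 1.62; II: 188.18; III: 8.75.
Overall E[X²] = 0.333333·1.62 + 0.333333·188.18 + 0.333333·8.75 = 66.1833.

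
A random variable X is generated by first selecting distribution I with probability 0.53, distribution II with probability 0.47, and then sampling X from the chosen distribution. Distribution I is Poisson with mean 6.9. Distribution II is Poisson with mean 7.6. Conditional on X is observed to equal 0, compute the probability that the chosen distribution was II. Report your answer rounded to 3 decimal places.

0.306

Likelihoods P(X=0 | ·): I: 0.00100779; II: 0.000500451.
Posterior ∝ prior × likelihood. Numerator for II: 0.47·0.000500451 = 0.000235212.
Normalizing constant: 0.53·0.00100779 + 0.47·0.000500451 = 0.000769338.
P(II | observation) = 0.000235212 / 0.000769338 = 0.305733.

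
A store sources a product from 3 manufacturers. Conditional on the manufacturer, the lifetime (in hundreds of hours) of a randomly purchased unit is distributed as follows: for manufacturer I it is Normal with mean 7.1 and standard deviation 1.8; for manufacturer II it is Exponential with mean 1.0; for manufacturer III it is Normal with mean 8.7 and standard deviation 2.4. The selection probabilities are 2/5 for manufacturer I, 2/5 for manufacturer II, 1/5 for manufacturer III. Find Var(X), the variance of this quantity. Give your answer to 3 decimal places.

Per component, I: μ=7.1, E[X²]=53.65; II: μ=1, E[X²]=2; III: μ=8.7, E[X²]=81.45.
E[X] = 0.4·7.1 + 0.4·1 + 0.2·8.7 = 4.98.
E[X²] = 0.4·53.65 + 0.4·2 + 0.2·81.45 = 38.55.
Var(X) = E[X²] − (E[X])² = 38.55 − 24.8004 = 13.7496.

13.750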